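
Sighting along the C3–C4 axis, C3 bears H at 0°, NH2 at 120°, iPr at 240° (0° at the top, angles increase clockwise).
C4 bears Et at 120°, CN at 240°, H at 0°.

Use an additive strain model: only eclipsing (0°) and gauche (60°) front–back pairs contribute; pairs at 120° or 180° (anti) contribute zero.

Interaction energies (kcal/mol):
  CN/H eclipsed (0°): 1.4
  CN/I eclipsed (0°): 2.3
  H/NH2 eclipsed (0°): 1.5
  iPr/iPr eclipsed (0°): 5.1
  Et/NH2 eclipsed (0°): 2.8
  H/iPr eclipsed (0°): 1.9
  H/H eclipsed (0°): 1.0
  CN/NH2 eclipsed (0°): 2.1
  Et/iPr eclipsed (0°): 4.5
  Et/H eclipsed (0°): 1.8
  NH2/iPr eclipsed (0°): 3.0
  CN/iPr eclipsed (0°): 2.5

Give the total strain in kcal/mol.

This conformer (eclipsed): H–H eclipsed, NH2–Et eclipsed, iPr–CN eclipsed; 1.0 + 2.8 + 2.5 = 6.3 kcal/mol.

6.3 kcal/mol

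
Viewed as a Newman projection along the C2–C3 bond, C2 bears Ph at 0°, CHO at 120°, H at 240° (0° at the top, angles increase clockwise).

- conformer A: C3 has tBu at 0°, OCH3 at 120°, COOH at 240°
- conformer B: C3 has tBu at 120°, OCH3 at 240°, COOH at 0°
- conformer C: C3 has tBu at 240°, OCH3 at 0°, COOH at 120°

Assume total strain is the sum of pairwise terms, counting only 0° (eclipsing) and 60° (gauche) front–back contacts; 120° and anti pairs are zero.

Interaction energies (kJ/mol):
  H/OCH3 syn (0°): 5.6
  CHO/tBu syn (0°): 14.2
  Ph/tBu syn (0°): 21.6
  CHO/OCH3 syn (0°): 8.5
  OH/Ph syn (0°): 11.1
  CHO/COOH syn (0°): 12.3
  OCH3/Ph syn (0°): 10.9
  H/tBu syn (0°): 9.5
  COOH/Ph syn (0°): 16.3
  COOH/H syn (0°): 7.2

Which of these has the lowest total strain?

A (eclipsed): Ph(0°)/tBu(0°) eclipsed 21.6; CHO(120°)/OCH3(120°) eclipsed 8.5; H(240°)/COOH(240°) eclipsed 7.2 → 37.3 kJ/mol.
B (eclipsed): Ph(0°)/COOH(0°) eclipsed 16.3; CHO(120°)/tBu(120°) eclipsed 14.2; H(240°)/OCH3(240°) eclipsed 5.6 → 36.1 kJ/mol.
C (eclipsed): Ph(0°)/OCH3(0°) eclipsed 10.9; CHO(120°)/COOH(120°) eclipsed 12.3; H(240°)/tBu(240°) eclipsed 9.5 → 32.7 kJ/mol.
C has the lowest total (32.7 kJ/mol).

C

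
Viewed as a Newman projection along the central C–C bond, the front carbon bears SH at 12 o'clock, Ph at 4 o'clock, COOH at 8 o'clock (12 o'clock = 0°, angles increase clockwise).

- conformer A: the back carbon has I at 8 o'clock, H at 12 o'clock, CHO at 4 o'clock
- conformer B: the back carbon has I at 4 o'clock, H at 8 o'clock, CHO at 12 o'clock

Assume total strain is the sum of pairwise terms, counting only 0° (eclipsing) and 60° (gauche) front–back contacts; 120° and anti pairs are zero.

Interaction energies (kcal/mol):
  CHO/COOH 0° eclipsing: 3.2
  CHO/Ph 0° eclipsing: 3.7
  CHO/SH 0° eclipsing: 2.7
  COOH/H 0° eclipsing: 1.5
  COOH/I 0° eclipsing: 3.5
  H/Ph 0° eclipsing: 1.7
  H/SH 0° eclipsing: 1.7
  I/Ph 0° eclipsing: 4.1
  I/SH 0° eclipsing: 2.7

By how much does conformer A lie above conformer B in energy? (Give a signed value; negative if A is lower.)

A (eclipsed): SH–H eclipsed, Ph–CHO eclipsed, COOH–I eclipsed; 1.7 + 3.7 + 3.5 = 8.9 kcal/mol.
B (eclipsed): SH–CHO eclipsed, Ph–I eclipsed, COOH–H eclipsed; 2.7 + 4.1 + 1.5 = 8.3 kcal/mol.
E(A) − E(B) = 8.9 − 8.3 = +0.6 kcal/mol.

+0.6 kcal/mol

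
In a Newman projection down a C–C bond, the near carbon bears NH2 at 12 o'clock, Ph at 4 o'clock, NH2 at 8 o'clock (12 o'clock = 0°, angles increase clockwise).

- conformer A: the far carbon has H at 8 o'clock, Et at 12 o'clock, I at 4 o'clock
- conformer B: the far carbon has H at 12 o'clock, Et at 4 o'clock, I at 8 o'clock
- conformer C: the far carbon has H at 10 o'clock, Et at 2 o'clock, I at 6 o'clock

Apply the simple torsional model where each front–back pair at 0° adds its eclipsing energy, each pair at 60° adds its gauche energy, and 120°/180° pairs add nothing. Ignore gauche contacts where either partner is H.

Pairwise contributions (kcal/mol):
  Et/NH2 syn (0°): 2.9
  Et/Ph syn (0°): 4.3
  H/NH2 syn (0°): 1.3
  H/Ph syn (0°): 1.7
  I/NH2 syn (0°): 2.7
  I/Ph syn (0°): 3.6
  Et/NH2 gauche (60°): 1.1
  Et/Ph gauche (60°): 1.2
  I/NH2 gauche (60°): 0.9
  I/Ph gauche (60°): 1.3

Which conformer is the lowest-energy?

A (eclipsed): NH2–Et eclipsed, Ph–I eclipsed, NH2–H eclipsed; 2.9 + 3.6 + 1.3 = 7.8 kcal/mol.
B (eclipsed): NH2–H eclipsed, Ph–Et eclipsed, NH2–I eclipsed; 1.3 + 4.3 + 2.7 = 8.3 kcal/mol.
C (staggered): NH2–Et gauche, Ph–Et gauche, Ph–I gauche, NH2–I gauche; 1.1 + 1.2 + 1.3 + 0.9 = 4.5 kcal/mol.
C has the lowest total (4.5 kcal/mol).

C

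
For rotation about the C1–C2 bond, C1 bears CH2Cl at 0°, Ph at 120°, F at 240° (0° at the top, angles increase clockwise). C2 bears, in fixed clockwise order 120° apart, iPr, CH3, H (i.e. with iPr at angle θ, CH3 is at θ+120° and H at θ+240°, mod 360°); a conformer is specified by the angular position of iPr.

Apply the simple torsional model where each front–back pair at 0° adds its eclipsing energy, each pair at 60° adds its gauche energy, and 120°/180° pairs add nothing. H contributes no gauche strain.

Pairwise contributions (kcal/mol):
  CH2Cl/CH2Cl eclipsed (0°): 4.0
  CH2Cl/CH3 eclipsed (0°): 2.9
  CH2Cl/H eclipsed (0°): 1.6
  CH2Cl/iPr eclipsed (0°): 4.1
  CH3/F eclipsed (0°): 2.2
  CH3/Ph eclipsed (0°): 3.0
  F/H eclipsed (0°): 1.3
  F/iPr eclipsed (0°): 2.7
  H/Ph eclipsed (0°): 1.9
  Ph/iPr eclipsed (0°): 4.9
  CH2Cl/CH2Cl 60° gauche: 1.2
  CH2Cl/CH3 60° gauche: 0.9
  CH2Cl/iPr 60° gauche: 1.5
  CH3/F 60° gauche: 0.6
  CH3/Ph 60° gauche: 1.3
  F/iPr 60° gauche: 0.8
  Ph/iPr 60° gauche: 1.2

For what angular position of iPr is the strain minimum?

180°

iPr at 0° (eclipsed): CH2Cl–iPr eclipsed, Ph–CH3 eclipsed, F–H eclipsed; 4.1 + 3.0 + 1.3 = 8.4 kcal/mol.
iPr at 60° (staggered): CH2Cl–iPr gauche, Ph–iPr gauche, Ph–CH3 gauche, F–CH3 gauche; 1.5 + 1.2 + 1.3 + 0.6 = 4.6 kcal/mol.
iPr at 120° (eclipsed): CH2Cl–H eclipsed, Ph–iPr eclipsed, F–CH3 eclipsed; 1.6 + 4.9 + 2.2 = 8.7 kcal/mol.
iPr at 180° (staggered): CH2Cl–CH3 gauche, Ph–iPr gauche, F–iPr gauche, F–CH3 gauche; 0.9 + 1.2 + 0.8 + 0.6 = 3.5 kcal/mol.
iPr at 240° (eclipsed): CH2Cl–CH3 eclipsed, Ph–H eclipsed, F–iPr eclipsed; 2.9 + 1.9 + 2.7 = 7.5 kcal/mol.
iPr at 300° (staggered): CH2Cl–iPr gauche, CH2Cl–CH3 gauche, Ph–CH3 gauche, F–iPr gauche; 1.5 + 0.9 + 1.3 + 0.8 = 4.5 kcal/mol.
The minimum (3.5 kcal/mol) occurs with iPr at 180°.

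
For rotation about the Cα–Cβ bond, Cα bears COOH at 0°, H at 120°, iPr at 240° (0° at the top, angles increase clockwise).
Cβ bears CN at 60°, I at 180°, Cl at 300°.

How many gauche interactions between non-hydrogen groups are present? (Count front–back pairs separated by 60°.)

4

Non-H gauche pairs: COOH(0°)/CN(60°); COOH(0°)/Cl(300°); iPr(240°)/I(180°); iPr(240°)/Cl(300°) — 4 interactions.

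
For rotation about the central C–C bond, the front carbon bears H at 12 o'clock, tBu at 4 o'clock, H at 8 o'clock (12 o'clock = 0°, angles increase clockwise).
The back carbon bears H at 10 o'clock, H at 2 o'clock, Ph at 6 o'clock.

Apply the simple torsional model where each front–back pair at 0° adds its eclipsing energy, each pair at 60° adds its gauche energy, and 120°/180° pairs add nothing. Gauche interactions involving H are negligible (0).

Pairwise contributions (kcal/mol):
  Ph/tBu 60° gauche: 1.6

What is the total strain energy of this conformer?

This conformer (staggered): tBu(120°)/Ph(180°) gauche 1.6 → 1.6 kcal/mol.

1.6 kcal/mol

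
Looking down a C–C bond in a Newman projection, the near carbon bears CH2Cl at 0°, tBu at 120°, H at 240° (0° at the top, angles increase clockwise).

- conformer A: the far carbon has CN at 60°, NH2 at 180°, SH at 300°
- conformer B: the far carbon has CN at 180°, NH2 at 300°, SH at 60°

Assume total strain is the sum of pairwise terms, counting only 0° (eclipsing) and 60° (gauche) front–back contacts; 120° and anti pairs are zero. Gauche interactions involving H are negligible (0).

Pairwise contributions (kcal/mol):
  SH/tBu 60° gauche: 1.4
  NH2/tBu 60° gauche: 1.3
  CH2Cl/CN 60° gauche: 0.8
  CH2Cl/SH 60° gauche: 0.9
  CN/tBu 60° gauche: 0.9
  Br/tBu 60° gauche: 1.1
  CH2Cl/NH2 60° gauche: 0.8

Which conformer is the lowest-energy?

A

A is staggered. CH2Cl at 0° is gauche with CN at 60° (0.8); CH2Cl at 0° is gauche with SH at 300° (0.9); tBu at 120° is gauche with CN at 60° (0.9); tBu at 120° is gauche with NH2 at 180° (1.3). Total 3.9 kcal/mol.
B is staggered. CH2Cl at 0° is gauche with NH2 at 300° (0.8); CH2Cl at 0° is gauche with SH at 60° (0.9); tBu at 120° is gauche with CN at 180° (0.9); tBu at 120° is gauche with SH at 60° (1.4). Total 4.0 kcal/mol.
A has the lowest total (3.9 kcal/mol).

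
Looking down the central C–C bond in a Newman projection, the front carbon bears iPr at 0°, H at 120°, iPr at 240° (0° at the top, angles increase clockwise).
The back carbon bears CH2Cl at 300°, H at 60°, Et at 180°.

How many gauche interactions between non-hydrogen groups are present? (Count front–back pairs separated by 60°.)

Non-H gauche pairs: iPr(0°)/CH2Cl(300°); iPr(240°)/CH2Cl(300°); iPr(240°)/Et(180°) — 3 interactions.

3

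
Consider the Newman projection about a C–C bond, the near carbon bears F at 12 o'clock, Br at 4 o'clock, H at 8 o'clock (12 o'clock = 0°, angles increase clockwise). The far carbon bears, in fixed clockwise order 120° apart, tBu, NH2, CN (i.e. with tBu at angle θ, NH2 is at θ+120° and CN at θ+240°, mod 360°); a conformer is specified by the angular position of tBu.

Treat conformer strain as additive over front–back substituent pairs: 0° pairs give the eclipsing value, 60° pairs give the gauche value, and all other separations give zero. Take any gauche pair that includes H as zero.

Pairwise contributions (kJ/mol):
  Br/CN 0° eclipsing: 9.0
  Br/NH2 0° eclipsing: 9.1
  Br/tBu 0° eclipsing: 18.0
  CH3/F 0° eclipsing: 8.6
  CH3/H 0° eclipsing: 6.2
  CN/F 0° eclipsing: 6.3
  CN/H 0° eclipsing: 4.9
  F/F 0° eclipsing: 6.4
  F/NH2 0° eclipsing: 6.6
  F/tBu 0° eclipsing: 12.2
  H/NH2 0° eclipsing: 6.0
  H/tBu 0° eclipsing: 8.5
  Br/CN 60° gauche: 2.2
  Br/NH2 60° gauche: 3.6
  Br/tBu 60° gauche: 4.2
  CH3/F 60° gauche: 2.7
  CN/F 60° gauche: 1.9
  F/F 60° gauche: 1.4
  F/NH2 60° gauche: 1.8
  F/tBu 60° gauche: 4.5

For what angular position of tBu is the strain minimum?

tBu at 0° is eclipsed. F at 0° is eclipsed with tBu at 0° (12.2); Br at 120° is eclipsed with NH2 at 120° (9.1); H at 240° is eclipsed with CN at 240° (4.9). Total 26.2 kJ/mol.
tBu at 60° is staggered. F at 0° is gauche with tBu at 60° (4.5); F at 0° is gauche with CN at 300° (1.9); Br at 120° is gauche with tBu at 60° (4.2); Br at 120° is gauche with NH2 at 180° (3.6). Total 14.2 kJ/mol.
tBu at 120° is eclipsed. F at 0° is eclipsed with CN at 0° (6.3); Br at 120° is eclipsed with tBu at 120° (18.0); H at 240° is eclipsed with NH2 at 240° (6.0). Total 30.3 kJ/mol.
tBu at 180° is staggered. F at 0° is gauche with NH2 at 300° (1.8); F at 0° is gauche with CN at 60° (1.9); Br at 120° is gauche with tBu at 180° (4.2); Br at 120° is gauche with CN at 60° (2.2). Total 10.1 kJ/mol.
tBu at 240° is eclipsed. F at 0° is eclipsed with NH2 at 0° (6.6); Br at 120° is eclipsed with CN at 120° (9.0); H at 240° is eclipsed with tBu at 240° (8.5). Total 24.1 kJ/mol.
tBu at 300° is staggered. F at 0° is gauche with tBu at 300° (4.5); F at 0° is gauche with NH2 at 60° (1.8); Br at 120° is gauche with NH2 at 60° (3.6); Br at 120° is gauche with CN at 180° (2.2). Total 12.1 kJ/mol.
The minimum (10.1 kJ/mol) occurs with tBu at 180°.

180°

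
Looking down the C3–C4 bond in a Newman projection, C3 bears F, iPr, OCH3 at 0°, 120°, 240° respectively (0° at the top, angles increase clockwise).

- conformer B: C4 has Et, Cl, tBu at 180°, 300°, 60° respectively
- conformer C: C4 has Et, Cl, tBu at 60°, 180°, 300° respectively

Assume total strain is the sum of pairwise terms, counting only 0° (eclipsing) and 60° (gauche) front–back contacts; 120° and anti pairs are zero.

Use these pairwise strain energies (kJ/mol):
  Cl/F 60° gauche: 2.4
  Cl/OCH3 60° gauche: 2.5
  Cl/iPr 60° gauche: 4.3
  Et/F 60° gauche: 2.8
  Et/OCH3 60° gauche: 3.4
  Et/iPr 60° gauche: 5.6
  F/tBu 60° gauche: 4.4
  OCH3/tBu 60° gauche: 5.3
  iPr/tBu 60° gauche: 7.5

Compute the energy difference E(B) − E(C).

B (staggered): F(0°)/Cl(300°) gauche 2.4; F(0°)/tBu(60°) gauche 4.4; iPr(120°)/Et(180°) gauche 5.6; iPr(120°)/tBu(60°) gauche 7.5; OCH3(240°)/Et(180°) gauche 3.4; OCH3(240°)/Cl(300°) gauche 2.5 → 25.8 kJ/mol.
C (staggered): F(0°)/Et(60°) gauche 2.8; F(0°)/tBu(300°) gauche 4.4; iPr(120°)/Et(60°) gauche 5.6; iPr(120°)/Cl(180°) gauche 4.3; OCH3(240°)/Cl(180°) gauche 2.5; OCH3(240°)/tBu(300°) gauche 5.3 → 24.9 kJ/mol.
E(B) − E(C) = 25.8 − 24.9 = +0.9 kJ/mol.

+0.9 kJ/mol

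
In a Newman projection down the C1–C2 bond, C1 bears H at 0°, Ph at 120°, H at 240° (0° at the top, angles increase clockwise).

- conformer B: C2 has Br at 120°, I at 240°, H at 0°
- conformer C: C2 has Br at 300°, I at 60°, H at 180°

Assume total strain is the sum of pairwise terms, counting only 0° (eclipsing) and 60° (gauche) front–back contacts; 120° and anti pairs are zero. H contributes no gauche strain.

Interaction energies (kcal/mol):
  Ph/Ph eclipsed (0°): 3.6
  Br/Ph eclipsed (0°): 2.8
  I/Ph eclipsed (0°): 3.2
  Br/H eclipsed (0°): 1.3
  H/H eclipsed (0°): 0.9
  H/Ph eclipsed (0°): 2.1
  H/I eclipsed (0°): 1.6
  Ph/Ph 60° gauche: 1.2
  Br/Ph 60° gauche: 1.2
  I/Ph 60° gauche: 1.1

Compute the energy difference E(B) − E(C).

B (eclipsed): H–H eclipsed, Ph–Br eclipsed, H–I eclipsed; 0.9 + 2.8 + 1.6 = 5.3 kcal/mol.
C (staggered): Ph–I gauche; 1.1 = 1.1 kcal/mol.
E(B) − E(C) = 5.3 − 1.1 = +4.2 kcal/mol.

+4.2 kcal/mol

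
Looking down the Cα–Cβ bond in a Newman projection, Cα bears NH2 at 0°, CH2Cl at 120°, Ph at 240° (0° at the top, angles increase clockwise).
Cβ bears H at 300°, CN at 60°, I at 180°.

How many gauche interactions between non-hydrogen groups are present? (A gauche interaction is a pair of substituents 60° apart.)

4

Non-H gauche pairs: NH2(0°)/CN(60°); CH2Cl(120°)/CN(60°); CH2Cl(120°)/I(180°); Ph(240°)/I(180°) — 4 interactions.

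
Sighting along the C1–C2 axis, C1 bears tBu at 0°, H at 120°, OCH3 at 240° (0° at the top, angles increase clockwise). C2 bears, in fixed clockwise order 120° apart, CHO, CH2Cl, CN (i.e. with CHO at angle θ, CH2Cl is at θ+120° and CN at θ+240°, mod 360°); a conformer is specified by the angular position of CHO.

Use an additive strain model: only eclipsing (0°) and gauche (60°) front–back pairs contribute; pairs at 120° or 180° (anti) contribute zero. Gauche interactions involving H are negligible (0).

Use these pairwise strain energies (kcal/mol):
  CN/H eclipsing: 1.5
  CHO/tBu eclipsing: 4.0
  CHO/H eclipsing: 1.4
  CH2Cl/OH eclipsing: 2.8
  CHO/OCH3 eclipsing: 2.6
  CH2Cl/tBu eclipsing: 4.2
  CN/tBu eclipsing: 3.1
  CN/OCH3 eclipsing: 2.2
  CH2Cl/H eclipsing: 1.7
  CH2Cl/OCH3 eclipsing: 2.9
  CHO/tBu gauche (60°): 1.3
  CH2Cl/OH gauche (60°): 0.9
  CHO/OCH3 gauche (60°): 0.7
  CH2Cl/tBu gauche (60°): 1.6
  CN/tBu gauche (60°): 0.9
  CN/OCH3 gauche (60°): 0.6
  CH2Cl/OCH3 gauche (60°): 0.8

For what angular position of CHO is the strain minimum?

CHO at 0° (eclipsed): tBu–CHO eclipsed, H–CH2Cl eclipsed, OCH3–CN eclipsed; 4.0 + 1.7 + 2.2 = 7.9 kcal/mol.
CHO at 60° (staggered): tBu–CHO gauche, tBu–CN gauche, OCH3–CH2Cl gauche, OCH3–CN gauche; 1.3 + 0.9 + 0.8 + 0.6 = 3.6 kcal/mol.
CHO at 120° (eclipsed): tBu–CN eclipsed, H–CHO eclipsed, OCH3–CH2Cl eclipsed; 3.1 + 1.4 + 2.9 = 7.4 kcal/mol.
CHO at 180° (staggered): tBu–CH2Cl gauche, tBu–CN gauche, OCH3–CHO gauche, OCH3–CH2Cl gauche; 1.6 + 0.9 + 0.7 + 0.8 = 4.0 kcal/mol.
CHO at 240° (eclipsed): tBu–CH2Cl eclipsed, H–CN eclipsed, OCH3–CHO eclipsed; 4.2 + 1.5 + 2.6 = 8.3 kcal/mol.
CHO at 300° (staggered): tBu–CHO gauche, tBu–CH2Cl gauche, OCH3–CHO gauche, OCH3–CN gauche; 1.3 + 1.6 + 0.7 + 0.6 = 4.2 kcal/mol.
The minimum (3.6 kcal/mol) occurs with CHO at 60°.

60°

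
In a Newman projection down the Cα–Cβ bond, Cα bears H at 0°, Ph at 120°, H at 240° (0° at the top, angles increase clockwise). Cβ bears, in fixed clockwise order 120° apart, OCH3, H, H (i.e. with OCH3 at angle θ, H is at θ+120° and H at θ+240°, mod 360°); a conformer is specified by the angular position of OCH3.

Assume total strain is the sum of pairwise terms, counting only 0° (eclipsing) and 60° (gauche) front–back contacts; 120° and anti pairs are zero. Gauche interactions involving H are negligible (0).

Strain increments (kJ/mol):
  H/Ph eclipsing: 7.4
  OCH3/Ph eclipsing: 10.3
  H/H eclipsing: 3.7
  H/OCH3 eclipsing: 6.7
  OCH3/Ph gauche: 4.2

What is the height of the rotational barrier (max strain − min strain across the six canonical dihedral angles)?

OCH3 at 0° is eclipsed. H at 0° is eclipsed with OCH3 at 0° (6.7); Ph at 120° is eclipsed with H at 120° (7.4); H at 240° is eclipsed with H at 240° (3.7). Total 17.8 kJ/mol.
OCH3 at 60° is staggered. Ph at 120° is gauche with OCH3 at 60° (4.2). Total 4.2 kJ/mol.
OCH3 at 120° is eclipsed. H at 0° is eclipsed with H at 0° (3.7); Ph at 120° is eclipsed with OCH3 at 120° (10.3); H at 240° is eclipsed with H at 240° (3.7). Total 17.7 kJ/mol.
OCH3 at 180° is staggered. Ph at 120° is gauche with OCH3 at 180° (4.2). Total 4.2 kJ/mol.
OCH3 at 240° is eclipsed. H at 0° is eclipsed with H at 0° (3.7); Ph at 120° is eclipsed with H at 120° (7.4); H at 240° is eclipsed with OCH3 at 240° (6.7). Total 17.8 kJ/mol.
OCH3 at 300° (staggered): no non-H gauche contacts → 0.0 kJ/mol.
Max at 0° (17.8 kJ/mol), min at 300° (0.0 kJ/mol); barrier = 17.8 kJ/mol.

17.8 kJ/mol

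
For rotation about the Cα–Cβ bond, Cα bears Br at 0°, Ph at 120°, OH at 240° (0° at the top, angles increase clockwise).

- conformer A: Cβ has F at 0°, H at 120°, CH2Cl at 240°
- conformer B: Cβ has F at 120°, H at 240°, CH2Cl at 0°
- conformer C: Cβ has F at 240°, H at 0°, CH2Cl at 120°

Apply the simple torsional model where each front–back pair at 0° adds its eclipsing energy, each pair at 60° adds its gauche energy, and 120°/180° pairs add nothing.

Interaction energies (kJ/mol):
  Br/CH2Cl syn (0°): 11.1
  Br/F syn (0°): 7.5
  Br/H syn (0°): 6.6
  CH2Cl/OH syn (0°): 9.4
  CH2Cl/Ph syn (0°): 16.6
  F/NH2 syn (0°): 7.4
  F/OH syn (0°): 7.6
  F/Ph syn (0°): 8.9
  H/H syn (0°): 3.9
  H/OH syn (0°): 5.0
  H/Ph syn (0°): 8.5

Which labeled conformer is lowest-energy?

A (eclipsed): Br–F eclipsed, Ph–H eclipsed, OH–CH2Cl eclipsed; 7.5 + 8.5 + 9.4 = 25.4 kJ/mol.
B (eclipsed): Br–CH2Cl eclipsed, Ph–F eclipsed, OH–H eclipsed; 11.1 + 8.9 + 5.0 = 25.0 kJ/mol.
C (eclipsed): Br–H eclipsed, Ph–CH2Cl eclipsed, OH–F eclipsed; 6.6 + 16.6 + 7.6 = 30.8 kJ/mol.
B has the lowest total (25.0 kJ/mol).

B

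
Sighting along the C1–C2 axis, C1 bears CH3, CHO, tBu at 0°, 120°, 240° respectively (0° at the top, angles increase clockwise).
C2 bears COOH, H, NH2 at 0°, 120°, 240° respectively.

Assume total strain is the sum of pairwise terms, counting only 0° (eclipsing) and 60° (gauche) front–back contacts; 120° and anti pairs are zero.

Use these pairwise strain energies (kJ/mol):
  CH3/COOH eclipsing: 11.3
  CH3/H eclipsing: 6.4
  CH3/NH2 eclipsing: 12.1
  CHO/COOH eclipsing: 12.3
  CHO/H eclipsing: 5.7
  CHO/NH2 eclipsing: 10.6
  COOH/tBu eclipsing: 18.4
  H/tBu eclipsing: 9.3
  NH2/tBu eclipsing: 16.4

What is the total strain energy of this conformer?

33.4 kJ/mol

This conformer (eclipsed): CH3–COOH eclipsed, CHO–H eclipsed, tBu–NH2 eclipsed; 11.3 + 5.7 + 16.4 = 33.4 kJ/mol.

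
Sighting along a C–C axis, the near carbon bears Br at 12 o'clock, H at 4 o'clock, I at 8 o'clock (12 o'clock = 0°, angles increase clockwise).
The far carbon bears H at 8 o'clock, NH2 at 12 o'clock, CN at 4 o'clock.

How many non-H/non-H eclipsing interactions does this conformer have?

1

Non-H eclipsing pairs: Br(0°)/NH2(0°) — 1 interaction.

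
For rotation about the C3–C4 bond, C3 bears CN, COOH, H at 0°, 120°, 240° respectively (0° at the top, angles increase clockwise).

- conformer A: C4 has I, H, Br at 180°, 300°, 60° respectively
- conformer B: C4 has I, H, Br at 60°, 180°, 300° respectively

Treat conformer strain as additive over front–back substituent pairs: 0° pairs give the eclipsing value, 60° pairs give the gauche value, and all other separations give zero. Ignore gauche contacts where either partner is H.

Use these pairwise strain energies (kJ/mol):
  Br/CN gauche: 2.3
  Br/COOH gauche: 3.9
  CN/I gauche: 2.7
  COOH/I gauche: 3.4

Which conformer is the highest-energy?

A

A (staggered): CN–Br gauche, COOH–I gauche, COOH–Br gauche; 2.3 + 3.4 + 3.9 = 9.6 kJ/mol.
B (staggered): CN–I gauche, CN–Br gauche, COOH–I gauche; 2.7 + 2.3 + 3.4 = 8.4 kJ/mol.
A has the highest total (9.6 kJ/mol).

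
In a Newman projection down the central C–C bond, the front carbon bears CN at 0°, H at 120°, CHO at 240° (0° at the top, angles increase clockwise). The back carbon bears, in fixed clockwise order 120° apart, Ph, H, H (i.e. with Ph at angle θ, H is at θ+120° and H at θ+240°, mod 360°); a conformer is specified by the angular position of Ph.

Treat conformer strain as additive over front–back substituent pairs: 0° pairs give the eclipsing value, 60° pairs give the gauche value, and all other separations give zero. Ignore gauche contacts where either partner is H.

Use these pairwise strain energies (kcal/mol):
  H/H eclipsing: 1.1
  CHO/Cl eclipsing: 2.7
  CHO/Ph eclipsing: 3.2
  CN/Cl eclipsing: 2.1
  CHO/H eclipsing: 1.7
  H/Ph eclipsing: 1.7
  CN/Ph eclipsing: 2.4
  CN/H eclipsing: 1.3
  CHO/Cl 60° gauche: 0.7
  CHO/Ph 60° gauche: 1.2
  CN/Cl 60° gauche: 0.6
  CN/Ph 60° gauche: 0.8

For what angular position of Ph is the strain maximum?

240°

Ph at 0° (eclipsed): CN(0°)/Ph(0°) eclipsed 2.4; H(120°)/H(120°) eclipsed 1.1; CHO(240°)/H(240°) eclipsed 1.7 → 5.2 kcal/mol.
Ph at 60° (staggered): CN(0°)/Ph(60°) gauche 0.8 → 0.8 kcal/mol.
Ph at 120° (eclipsed): CN(0°)/H(0°) eclipsed 1.3; H(120°)/Ph(120°) eclipsed 1.7; CHO(240°)/H(240°) eclipsed 1.7 → 4.7 kcal/mol.
Ph at 180° (staggered): CHO(240°)/Ph(180°) gauche 1.2 → 1.2 kcal/mol.
Ph at 240° (eclipsed): CN(0°)/H(0°) eclipsed 1.3; H(120°)/H(120°) eclipsed 1.1; CHO(240°)/Ph(240°) eclipsed 3.2 → 5.6 kcal/mol.
Ph at 300° (staggered): CN(0°)/Ph(300°) gauche 0.8; CHO(240°)/Ph(300°) gauche 1.2 → 2.0 kcal/mol.
The maximum (5.6 kcal/mol) occurs with Ph at 240°.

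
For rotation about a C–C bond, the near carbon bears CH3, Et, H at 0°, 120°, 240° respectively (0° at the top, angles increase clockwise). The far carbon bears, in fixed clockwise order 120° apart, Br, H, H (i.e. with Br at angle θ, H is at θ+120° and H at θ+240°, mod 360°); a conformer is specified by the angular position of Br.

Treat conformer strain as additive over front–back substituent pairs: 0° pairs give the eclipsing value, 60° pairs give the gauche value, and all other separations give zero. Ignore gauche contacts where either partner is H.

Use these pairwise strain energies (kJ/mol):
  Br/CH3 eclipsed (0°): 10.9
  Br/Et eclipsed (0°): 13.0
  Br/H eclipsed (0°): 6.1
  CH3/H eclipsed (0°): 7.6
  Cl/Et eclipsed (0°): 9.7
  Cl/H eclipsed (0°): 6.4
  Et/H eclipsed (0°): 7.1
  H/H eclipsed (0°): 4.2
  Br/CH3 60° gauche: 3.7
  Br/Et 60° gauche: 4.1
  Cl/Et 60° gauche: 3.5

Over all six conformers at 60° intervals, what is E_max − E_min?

Br at 0° (eclipsed): CH3–Br eclipsed, Et–H eclipsed, H–H eclipsed; 10.9 + 7.1 + 4.2 = 22.2 kJ/mol.
Br at 60° (staggered): CH3–Br gauche, Et–Br gauche; 3.7 + 4.1 = 7.8 kJ/mol.
Br at 120° (eclipsed): CH3–H eclipsed, Et–Br eclipsed, H–H eclipsed; 7.6 + 13.0 + 4.2 = 24.8 kJ/mol.
Br at 180° (staggered): Et–Br gauche; 4.1 = 4.1 kJ/mol.
Br at 240° (eclipsed): CH3–H eclipsed, Et–H eclipsed, H–Br eclipsed; 7.6 + 7.1 + 6.1 = 20.8 kJ/mol.
Br at 300° (staggered): CH3–Br gauche; 3.7 = 3.7 kJ/mol.
Max at 120° (24.8 kJ/mol), min at 300° (3.7 kJ/mol); barrier = 21.1 kJ/mol.

21.1 kJ/mol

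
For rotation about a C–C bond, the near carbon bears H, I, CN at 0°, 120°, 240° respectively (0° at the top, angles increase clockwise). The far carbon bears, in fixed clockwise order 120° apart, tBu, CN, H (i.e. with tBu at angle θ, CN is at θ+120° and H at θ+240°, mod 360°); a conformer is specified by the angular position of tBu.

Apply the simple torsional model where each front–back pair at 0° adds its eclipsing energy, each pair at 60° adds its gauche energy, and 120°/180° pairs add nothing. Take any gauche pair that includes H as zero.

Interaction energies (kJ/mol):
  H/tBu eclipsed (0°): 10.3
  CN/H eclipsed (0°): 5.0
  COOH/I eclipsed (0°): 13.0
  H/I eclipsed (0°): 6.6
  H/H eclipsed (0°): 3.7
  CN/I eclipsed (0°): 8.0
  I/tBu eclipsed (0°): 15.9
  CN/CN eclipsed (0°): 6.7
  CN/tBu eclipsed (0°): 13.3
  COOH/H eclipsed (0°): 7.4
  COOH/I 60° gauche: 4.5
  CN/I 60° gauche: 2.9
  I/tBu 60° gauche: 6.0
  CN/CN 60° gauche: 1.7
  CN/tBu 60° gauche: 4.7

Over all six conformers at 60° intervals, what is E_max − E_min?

18.7 kJ/mol

tBu at 0° (eclipsed): H(0°)/tBu(0°) eclipsed 10.3; I(120°)/CN(120°) eclipsed 8.0; CN(240°)/H(240°) eclipsed 5.0 → 23.3 kJ/mol.
tBu at 60° (staggered): I(120°)/tBu(60°) gauche 6.0; I(120°)/CN(180°) gauche 2.9; CN(240°)/CN(180°) gauche 1.7 → 10.6 kJ/mol.
tBu at 120° (eclipsed): H(0°)/H(0°) eclipsed 3.7; I(120°)/tBu(120°) eclipsed 15.9; CN(240°)/CN(240°) eclipsed 6.7 → 26.3 kJ/mol.
tBu at 180° (staggered): I(120°)/tBu(180°) gauche 6.0; CN(240°)/tBu(180°) gauche 4.7; CN(240°)/CN(300°) gauche 1.7 → 12.4 kJ/mol.
tBu at 240° (eclipsed): H(0°)/CN(0°) eclipsed 5.0; I(120°)/H(120°) eclipsed 6.6; CN(240°)/tBu(240°) eclipsed 13.3 → 24.9 kJ/mol.
tBu at 300° (staggered): I(120°)/CN(60°) gauche 2.9; CN(240°)/tBu(300°) gauche 4.7 → 7.6 kJ/mol.
Max at 120° (26.3 kJ/mol), min at 300° (7.6 kJ/mol); barrier = 18.7 kJ/mol.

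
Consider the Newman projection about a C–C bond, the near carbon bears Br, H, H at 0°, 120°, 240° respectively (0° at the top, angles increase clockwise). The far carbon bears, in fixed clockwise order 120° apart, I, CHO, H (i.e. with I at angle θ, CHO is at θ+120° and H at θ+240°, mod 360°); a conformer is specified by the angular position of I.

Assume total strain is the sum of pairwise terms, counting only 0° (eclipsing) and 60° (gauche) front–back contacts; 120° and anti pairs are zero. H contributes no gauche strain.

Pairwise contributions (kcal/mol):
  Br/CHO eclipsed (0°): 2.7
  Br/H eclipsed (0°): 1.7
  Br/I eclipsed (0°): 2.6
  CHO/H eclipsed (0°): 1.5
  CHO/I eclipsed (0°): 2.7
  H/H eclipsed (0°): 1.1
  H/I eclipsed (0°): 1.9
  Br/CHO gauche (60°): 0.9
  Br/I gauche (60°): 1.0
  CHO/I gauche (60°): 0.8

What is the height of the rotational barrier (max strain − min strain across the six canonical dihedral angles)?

4.8 kcal/mol

I at 0° (eclipsed): Br(0°)/I(0°) eclipsed 2.6; H(120°)/CHO(120°) eclipsed 1.5; H(240°)/H(240°) eclipsed 1.1 → 5.2 kcal/mol.
I at 60° (staggered): Br(0°)/I(60°) gauche 1.0 → 1.0 kcal/mol.
I at 120° (eclipsed): Br(0°)/H(0°) eclipsed 1.7; H(120°)/I(120°) eclipsed 1.9; H(240°)/CHO(240°) eclipsed 1.5 → 5.1 kcal/mol.
I at 180° (staggered): Br(0°)/CHO(300°) gauche 0.9 → 0.9 kcal/mol.
I at 240° (eclipsed): Br(0°)/CHO(0°) eclipsed 2.7; H(120°)/H(120°) eclipsed 1.1; H(240°)/I(240°) eclipsed 1.9 → 5.7 kcal/mol.
I at 300° (staggered): Br(0°)/I(300°) gauche 1.0; Br(0°)/CHO(60°) gauche 0.9 → 1.9 kcal/mol.
Max at 240° (5.7 kcal/mol), min at 180° (0.9 kcal/mol); barrier = 4.8 kcal/mol.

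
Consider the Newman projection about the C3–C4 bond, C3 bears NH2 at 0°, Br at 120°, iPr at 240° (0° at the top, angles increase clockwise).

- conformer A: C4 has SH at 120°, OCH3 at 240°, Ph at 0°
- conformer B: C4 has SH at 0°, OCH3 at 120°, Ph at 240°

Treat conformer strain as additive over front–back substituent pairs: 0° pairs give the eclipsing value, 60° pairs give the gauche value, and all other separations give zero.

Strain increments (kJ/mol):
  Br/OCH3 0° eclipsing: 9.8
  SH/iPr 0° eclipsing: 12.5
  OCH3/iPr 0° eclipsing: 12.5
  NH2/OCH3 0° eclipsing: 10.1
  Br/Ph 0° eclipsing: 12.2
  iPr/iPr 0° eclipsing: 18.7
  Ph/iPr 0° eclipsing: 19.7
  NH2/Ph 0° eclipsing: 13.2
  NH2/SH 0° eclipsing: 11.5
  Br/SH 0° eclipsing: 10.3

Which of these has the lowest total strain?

A

A is eclipsed. NH2 at 0° is eclipsed with Ph at 0° (13.2); Br at 120° is eclipsed with SH at 120° (10.3); iPr at 240° is eclipsed with OCH3 at 240° (12.5). Total 36.0 kJ/mol.
B is eclipsed. NH2 at 0° is eclipsed with SH at 0° (11.5); Br at 120° is eclipsed with OCH3 at 120° (9.8); iPr at 240° is eclipsed with Ph at 240° (19.7). Total 41.0 kJ/mol.
A has the lowest total (36.0 kJ/mol).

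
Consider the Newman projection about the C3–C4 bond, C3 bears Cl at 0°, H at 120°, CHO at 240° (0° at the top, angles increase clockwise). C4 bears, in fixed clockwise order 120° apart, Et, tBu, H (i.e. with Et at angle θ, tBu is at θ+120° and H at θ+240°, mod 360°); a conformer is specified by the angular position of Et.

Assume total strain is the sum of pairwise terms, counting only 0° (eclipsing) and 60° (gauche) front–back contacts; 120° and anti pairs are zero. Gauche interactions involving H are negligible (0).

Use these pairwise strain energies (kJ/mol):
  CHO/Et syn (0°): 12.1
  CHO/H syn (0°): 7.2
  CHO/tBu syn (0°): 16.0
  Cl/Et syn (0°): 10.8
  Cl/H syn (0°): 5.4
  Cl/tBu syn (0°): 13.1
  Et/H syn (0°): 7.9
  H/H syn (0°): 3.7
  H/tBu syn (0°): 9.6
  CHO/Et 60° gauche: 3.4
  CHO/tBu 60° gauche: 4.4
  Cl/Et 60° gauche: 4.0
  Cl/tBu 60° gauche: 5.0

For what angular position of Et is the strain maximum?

Et at 0° (eclipsed): Cl–Et eclipsed, H–tBu eclipsed, CHO–H eclipsed; 10.8 + 9.6 + 7.2 = 27.6 kJ/mol.
Et at 60° (staggered): Cl–Et gauche, CHO–tBu gauche; 4.0 + 4.4 = 8.4 kJ/mol.
Et at 120° (eclipsed): Cl–H eclipsed, H–Et eclipsed, CHO–tBu eclipsed; 5.4 + 7.9 + 16.0 = 29.3 kJ/mol.
Et at 180° (staggered): Cl–tBu gauche, CHO–Et gauche, CHO–tBu gauche; 5.0 + 3.4 + 4.4 = 12.8 kJ/mol.
Et at 240° (eclipsed): Cl–tBu eclipsed, H–H eclipsed, CHO–Et eclipsed; 13.1 + 3.7 + 12.1 = 28.9 kJ/mol.
Et at 300° (staggered): Cl–Et gauche, Cl–tBu gauche, CHO–Et gauche; 4.0 + 5.0 + 3.4 = 12.4 kJ/mol.
The maximum (29.3 kJ/mol) occurs with Et at 120°.

120°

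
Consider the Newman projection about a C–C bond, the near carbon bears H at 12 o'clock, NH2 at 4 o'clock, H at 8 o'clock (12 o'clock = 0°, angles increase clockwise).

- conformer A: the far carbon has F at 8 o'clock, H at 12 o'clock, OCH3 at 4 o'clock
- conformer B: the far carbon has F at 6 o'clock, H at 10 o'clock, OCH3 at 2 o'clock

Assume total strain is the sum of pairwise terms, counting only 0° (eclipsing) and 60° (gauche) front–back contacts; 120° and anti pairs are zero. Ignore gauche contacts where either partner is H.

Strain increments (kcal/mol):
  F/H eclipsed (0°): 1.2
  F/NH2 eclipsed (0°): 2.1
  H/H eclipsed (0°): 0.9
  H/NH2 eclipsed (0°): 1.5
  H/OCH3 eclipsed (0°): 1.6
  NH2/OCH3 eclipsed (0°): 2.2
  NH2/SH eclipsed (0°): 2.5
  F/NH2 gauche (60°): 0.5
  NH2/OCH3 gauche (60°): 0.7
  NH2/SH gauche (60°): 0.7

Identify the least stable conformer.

A (eclipsed): H–H eclipsed, NH2–OCH3 eclipsed, H–F eclipsed; 0.9 + 2.2 + 1.2 = 4.3 kcal/mol.
B (staggered): NH2–F gauche, NH2–OCH3 gauche; 0.5 + 0.7 = 1.2 kcal/mol.
A has the highest total (4.3 kcal/mol).

A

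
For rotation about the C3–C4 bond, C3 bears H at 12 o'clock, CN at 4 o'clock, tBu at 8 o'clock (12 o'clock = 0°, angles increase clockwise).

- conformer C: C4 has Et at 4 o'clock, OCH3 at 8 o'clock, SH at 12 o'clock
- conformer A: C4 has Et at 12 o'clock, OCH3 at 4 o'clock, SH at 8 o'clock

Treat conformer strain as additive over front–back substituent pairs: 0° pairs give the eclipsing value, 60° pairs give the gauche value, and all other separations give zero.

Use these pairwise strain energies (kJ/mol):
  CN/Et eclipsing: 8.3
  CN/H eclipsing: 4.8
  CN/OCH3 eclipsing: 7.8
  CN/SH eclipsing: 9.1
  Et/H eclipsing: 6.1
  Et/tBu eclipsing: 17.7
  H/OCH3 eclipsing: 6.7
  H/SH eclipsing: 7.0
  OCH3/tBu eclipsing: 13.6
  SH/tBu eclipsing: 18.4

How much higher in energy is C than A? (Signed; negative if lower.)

-3.4 kJ/mol

C (eclipsed): H–SH eclipsed, CN–Et eclipsed, tBu–OCH3 eclipsed; 7.0 + 8.3 + 13.6 = 28.9 kJ/mol.
A (eclipsed): H–Et eclipsed, CN–OCH3 eclipsed, tBu–SH eclipsed; 6.1 + 7.8 + 18.4 = 32.3 kJ/mol.
E(C) − E(A) = 28.9 − 32.3 = -3.4 kJ/mol.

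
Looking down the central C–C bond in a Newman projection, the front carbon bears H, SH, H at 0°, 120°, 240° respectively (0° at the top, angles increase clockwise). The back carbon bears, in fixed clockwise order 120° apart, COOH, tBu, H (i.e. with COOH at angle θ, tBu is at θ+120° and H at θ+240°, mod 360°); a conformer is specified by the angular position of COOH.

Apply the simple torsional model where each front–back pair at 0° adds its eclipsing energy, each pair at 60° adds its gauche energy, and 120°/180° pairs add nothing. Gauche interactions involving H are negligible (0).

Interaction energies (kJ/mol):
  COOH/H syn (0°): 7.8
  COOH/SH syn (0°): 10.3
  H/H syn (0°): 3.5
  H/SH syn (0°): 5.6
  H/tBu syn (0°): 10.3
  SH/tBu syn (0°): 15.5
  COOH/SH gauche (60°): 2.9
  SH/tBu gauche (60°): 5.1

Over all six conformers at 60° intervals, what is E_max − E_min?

COOH at 0° (eclipsed): H–COOH eclipsed, SH–tBu eclipsed, H–H eclipsed; 7.8 + 15.5 + 3.5 = 26.8 kJ/mol.
COOH at 60° (staggered): SH–COOH gauche, SH–tBu gauche; 2.9 + 5.1 = 8.0 kJ/mol.
COOH at 120° (eclipsed): H–H eclipsed, SH–COOH eclipsed, H–tBu eclipsed; 3.5 + 10.3 + 10.3 = 24.1 kJ/mol.
COOH at 180° (staggered): SH–COOH gauche; 2.9 = 2.9 kJ/mol.
COOH at 240° (eclipsed): H–tBu eclipsed, SH–H eclipsed, H–COOH eclipsed; 10.3 + 5.6 + 7.8 = 23.7 kJ/mol.
COOH at 300° (staggered): SH–tBu gauche; 5.1 = 5.1 kJ/mol.
Max at 0° (26.8 kJ/mol), min at 180° (2.9 kJ/mol); barrier = 23.9 kJ/mol.

23.9 kJ/mol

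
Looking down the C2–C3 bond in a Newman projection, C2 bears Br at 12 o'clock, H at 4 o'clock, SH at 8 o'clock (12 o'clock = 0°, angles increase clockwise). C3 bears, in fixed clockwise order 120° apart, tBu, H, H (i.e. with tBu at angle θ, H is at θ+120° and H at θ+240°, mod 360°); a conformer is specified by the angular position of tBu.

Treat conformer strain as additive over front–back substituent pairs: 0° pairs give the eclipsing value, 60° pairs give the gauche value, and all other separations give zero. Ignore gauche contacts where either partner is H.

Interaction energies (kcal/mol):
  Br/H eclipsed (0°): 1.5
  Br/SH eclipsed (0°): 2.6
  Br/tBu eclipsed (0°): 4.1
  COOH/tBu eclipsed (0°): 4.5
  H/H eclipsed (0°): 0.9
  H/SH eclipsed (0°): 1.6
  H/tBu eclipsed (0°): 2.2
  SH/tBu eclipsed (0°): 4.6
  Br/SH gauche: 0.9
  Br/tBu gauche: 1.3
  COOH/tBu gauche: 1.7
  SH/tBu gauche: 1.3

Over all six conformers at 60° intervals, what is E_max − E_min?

5.7 kcal/mol

tBu at 0° (eclipsed): Br(0°)/tBu(0°) eclipsed 4.1; H(120°)/H(120°) eclipsed 0.9; SH(240°)/H(240°) eclipsed 1.6 → 6.6 kcal/mol.
tBu at 60° (staggered): Br(0°)/tBu(60°) gauche 1.3 → 1.3 kcal/mol.
tBu at 120° (eclipsed): Br(0°)/H(0°) eclipsed 1.5; H(120°)/tBu(120°) eclipsed 2.2; SH(240°)/H(240°) eclipsed 1.6 → 5.3 kcal/mol.
tBu at 180° (staggered): SH(240°)/tBu(180°) gauche 1.3 → 1.3 kcal/mol.
tBu at 240° (eclipsed): Br(0°)/H(0°) eclipsed 1.5; H(120°)/H(120°) eclipsed 0.9; SH(240°)/tBu(240°) eclipsed 4.6 → 7.0 kcal/mol.
tBu at 300° (staggered): Br(0°)/tBu(300°) gauche 1.3; SH(240°)/tBu(300°) gauche 1.3 → 2.6 kcal/mol.
Max at 240° (7.0 kcal/mol), min at 60° (1.3 kcal/mol); barrier = 5.7 kcal/mol.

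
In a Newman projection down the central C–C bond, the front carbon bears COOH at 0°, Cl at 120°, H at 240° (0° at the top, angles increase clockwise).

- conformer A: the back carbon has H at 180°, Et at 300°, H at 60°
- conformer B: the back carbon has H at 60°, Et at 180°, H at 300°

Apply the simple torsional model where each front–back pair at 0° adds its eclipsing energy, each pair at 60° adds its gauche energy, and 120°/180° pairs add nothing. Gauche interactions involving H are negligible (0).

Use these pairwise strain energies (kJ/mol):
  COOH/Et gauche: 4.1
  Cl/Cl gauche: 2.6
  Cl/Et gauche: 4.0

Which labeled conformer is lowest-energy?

A (staggered): COOH–Et gauche; 4.1 = 4.1 kJ/mol.
B (staggered): Cl–Et gauche; 4.0 = 4.0 kJ/mol.
B has the lowest total (4.0 kJ/mol).

B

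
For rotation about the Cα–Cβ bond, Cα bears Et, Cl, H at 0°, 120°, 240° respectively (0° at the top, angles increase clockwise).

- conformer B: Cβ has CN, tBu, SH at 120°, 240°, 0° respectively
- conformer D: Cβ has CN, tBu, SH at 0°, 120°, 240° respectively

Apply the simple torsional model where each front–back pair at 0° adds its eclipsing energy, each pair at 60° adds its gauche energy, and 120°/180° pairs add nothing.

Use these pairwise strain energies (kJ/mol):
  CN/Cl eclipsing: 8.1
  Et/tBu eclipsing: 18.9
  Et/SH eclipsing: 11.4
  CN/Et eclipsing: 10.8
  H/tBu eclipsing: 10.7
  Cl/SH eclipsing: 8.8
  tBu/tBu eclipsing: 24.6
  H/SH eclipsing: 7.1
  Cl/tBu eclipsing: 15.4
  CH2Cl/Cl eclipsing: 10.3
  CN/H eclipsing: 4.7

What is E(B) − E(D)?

B (eclipsed): Et(0°)/SH(0°) eclipsed 11.4; Cl(120°)/CN(120°) eclipsed 8.1; H(240°)/tBu(240°) eclipsed 10.7 → 30.2 kJ/mol.
D (eclipsed): Et(0°)/CN(0°) eclipsed 10.8; Cl(120°)/tBu(120°) eclipsed 15.4; H(240°)/SH(240°) eclipsed 7.1 → 33.3 kJ/mol.
E(B) − E(D) = 30.2 − 33.3 = -3.1 kJ/mol.

-3.1 kJ/mol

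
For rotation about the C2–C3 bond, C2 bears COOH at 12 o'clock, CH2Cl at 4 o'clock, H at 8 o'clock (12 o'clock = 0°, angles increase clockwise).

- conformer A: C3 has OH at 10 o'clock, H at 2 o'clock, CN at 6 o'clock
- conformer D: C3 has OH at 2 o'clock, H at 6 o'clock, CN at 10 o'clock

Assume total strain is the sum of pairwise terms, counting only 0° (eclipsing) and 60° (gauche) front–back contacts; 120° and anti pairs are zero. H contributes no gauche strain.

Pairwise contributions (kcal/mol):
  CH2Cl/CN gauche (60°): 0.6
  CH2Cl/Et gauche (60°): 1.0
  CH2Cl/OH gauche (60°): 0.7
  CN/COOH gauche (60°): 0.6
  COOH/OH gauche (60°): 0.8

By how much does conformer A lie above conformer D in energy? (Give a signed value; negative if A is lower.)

-0.7 kcal/mol

A (staggered): COOH–OH gauche, CH2Cl–CN gauche; 0.8 + 0.6 = 1.4 kcal/mol.
D (staggered): COOH–OH gauche, COOH–CN gauche, CH2Cl–OH gauche; 0.8 + 0.6 + 0.7 = 2.1 kcal/mol.
E(A) − E(D) = 1.4 − 2.1 = -0.7 kcal/mol.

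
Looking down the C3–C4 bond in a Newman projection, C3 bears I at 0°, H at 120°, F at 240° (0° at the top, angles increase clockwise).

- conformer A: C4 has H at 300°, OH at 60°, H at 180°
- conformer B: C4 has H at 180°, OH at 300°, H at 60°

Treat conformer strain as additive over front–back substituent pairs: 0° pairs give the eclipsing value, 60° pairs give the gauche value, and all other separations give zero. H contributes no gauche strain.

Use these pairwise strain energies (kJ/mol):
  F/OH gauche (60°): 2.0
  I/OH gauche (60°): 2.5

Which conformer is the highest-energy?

A (staggered): I(0°)/OH(60°) gauche 2.5 → 2.5 kJ/mol.
B (staggered): I(0°)/OH(300°) gauche 2.5; F(240°)/OH(300°) gauche 2.0 → 4.5 kJ/mol.
B has the highest total (4.5 kJ/mol).

B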